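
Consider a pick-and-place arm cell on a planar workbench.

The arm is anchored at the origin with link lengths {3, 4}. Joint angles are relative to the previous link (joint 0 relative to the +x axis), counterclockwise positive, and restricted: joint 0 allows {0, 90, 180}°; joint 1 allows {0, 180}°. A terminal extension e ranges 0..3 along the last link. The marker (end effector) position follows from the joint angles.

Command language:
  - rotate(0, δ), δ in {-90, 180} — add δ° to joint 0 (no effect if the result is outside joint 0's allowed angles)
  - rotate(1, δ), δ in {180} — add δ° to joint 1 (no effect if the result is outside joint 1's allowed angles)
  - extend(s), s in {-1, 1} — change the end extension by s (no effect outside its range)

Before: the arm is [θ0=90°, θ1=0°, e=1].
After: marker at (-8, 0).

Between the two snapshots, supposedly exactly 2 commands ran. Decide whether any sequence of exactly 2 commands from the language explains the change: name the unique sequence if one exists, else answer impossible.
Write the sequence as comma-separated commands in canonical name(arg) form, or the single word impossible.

key: running rotate(0, 180) before rotate(0, -90) would end elsewhere — order is forced
begin: [θ0=90°, θ1=0°, e=1]
[1] after rotate(0, -90): [θ0=0°, θ1=0°, e=1]
[2] after rotate(0, 180): [θ0=180°, θ1=0°, e=1]
all 25 alternatives checked — unique.

rotate(0, -90), rotate(0, 180)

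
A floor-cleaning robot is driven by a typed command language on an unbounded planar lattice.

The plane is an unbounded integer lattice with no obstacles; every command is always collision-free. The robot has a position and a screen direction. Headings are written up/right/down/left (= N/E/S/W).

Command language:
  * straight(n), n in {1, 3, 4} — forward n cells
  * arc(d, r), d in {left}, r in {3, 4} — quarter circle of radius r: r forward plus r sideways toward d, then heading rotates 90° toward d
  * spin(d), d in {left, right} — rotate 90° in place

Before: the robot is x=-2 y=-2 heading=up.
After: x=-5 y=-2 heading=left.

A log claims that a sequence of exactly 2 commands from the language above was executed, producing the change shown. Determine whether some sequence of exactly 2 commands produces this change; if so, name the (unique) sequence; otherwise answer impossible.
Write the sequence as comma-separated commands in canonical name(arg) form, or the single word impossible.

key: position moved to (-5,-2) AND the heading swung to W — translation plus rotation needed
from: x=-2 y=-2 heading=up
1. spin(left) → x=-2 y=-2 heading=left
2. straight(3) → x=-5 y=-2 heading=left
no rival 2-sequence matches.

spin(left), straight(3)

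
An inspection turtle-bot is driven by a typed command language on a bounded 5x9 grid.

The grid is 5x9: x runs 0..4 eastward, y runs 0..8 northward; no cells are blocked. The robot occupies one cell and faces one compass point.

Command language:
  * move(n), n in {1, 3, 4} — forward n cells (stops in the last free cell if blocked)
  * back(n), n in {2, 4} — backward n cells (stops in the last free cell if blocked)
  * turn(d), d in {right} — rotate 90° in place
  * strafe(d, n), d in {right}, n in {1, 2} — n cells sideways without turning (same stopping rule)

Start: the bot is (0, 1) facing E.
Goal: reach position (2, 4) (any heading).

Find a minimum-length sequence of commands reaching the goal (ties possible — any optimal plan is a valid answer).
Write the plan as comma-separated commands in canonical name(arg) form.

strafe(right, 2), move(4), turn(right), strafe(right, 2), back(4)

from: (0, 1) facing E
1. strafe(right, 2) → (0, 0) facing E
2. move(4) → (4, 0) facing E
3. turn(right) → (4, 0) facing S
4. strafe(right, 2) → (2, 0) facing S
5. back(4) → (2, 4) facing S
no 4-step plan works, so 5 is optimal.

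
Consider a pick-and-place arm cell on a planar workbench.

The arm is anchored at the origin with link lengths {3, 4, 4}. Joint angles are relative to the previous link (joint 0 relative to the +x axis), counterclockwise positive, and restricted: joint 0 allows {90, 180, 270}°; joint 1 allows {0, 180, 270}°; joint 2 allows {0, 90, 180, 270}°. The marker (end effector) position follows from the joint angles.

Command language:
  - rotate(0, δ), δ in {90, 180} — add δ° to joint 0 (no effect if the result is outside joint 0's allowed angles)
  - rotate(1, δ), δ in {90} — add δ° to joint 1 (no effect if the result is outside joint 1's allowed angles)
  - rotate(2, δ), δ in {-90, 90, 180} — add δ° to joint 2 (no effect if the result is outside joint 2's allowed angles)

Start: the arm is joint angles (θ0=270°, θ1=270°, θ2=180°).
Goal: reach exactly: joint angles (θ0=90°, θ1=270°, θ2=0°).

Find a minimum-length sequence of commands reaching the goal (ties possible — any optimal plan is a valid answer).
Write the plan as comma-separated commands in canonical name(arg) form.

rotate(2, 180), rotate(0, 180)

begin: joint angles (θ0=270°, θ1=270°, θ2=180°)
step 1 (rotate(2, 180)): joint angles (θ0=270°, θ1=270°, θ2=0°)
step 2 (rotate(0, 180)): joint angles (θ0=90°, θ1=270°, θ2=0°)
shorter routes all fall short; 2 is best.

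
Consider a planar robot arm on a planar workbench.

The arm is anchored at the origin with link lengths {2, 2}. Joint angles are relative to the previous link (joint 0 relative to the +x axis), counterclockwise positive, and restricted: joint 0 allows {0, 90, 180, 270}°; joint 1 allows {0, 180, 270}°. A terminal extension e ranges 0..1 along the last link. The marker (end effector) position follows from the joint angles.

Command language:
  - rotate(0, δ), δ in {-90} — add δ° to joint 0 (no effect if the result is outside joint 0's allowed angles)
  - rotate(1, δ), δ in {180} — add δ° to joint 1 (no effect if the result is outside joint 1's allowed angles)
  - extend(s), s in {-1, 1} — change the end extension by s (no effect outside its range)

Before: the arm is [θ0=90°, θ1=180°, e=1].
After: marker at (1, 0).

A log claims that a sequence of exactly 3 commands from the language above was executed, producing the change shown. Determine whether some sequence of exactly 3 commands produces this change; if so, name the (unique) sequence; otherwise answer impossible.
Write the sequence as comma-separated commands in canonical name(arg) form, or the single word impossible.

rotate(0, -90), rotate(0, -90), rotate(0, -90)

initial: [θ0=90°, θ1=180°, e=1]
1. rotate(0, -90) → [θ0=0°, θ1=180°, e=1]
2. rotate(0, -90) → [θ0=270°, θ1=180°, e=1]
3. rotate(0, -90) → [θ0=180°, θ1=180°, e=1]
no rival 3-sequence matches.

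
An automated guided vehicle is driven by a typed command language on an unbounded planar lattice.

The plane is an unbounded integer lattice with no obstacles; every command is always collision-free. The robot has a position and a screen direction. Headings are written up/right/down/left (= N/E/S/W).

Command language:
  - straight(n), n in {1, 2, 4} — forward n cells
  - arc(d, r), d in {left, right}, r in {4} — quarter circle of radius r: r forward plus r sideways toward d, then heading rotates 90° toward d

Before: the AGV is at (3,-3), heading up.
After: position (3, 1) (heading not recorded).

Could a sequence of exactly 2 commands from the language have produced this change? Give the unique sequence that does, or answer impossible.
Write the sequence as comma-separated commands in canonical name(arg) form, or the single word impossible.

straight(2), straight(2)

initial: at (3,-3), heading up
1. straight(2) → at (3,-1), heading up
2. straight(2) → at (3,1), heading up
no rival 2-sequence matches.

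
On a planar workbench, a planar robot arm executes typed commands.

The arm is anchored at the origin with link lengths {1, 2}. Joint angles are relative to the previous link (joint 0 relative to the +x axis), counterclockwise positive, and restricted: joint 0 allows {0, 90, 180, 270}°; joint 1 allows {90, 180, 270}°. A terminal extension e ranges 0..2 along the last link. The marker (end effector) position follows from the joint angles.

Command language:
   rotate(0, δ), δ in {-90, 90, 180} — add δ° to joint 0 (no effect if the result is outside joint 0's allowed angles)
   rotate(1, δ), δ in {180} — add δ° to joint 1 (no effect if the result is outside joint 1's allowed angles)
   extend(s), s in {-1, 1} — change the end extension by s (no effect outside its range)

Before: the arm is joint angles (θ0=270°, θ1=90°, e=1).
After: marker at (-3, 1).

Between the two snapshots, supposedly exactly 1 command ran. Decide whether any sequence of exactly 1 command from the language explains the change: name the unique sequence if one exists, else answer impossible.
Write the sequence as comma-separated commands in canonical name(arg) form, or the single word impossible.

from: joint angles (θ0=270°, θ1=90°, e=1)
step 1 (rotate(0, 180)): joint angles (θ0=90°, θ1=90°, e=1)
no rival 1-sequence matches.

rotate(0, 180)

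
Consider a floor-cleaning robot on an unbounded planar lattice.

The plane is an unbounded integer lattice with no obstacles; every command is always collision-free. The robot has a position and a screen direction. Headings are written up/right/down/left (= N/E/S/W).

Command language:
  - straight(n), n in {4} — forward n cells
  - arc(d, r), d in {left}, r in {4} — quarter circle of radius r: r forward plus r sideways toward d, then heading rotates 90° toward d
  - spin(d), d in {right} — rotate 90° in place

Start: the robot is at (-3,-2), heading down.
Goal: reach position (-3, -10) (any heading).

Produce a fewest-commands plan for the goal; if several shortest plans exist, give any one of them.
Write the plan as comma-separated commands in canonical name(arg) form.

straight(4), straight(4)

start: at (-3,-2), heading down
t=1 straight(4) ⇒ at (-3,-6), heading down
t=2 straight(4) ⇒ at (-3,-10), heading down
no 1-step plan works, so 2 is optimal.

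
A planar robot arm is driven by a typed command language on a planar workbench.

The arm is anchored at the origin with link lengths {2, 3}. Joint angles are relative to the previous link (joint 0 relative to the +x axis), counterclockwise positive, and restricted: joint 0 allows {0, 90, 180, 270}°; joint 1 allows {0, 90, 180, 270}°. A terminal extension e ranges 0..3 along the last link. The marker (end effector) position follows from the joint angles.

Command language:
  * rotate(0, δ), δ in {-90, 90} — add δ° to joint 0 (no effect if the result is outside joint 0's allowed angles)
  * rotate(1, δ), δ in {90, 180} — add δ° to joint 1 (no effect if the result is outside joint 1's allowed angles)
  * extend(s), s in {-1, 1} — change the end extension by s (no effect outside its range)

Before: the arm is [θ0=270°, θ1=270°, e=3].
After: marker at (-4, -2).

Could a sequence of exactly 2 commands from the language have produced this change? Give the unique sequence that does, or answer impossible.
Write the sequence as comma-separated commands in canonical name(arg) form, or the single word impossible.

extend(-1), extend(-1)

initial: [θ0=270°, θ1=270°, e=3]
t=1 extend(-1) ⇒ [θ0=270°, θ1=270°, e=2]
t=2 extend(-1) ⇒ [θ0=270°, θ1=270°, e=1]
uniquely the one of 36 2-step routes that fits.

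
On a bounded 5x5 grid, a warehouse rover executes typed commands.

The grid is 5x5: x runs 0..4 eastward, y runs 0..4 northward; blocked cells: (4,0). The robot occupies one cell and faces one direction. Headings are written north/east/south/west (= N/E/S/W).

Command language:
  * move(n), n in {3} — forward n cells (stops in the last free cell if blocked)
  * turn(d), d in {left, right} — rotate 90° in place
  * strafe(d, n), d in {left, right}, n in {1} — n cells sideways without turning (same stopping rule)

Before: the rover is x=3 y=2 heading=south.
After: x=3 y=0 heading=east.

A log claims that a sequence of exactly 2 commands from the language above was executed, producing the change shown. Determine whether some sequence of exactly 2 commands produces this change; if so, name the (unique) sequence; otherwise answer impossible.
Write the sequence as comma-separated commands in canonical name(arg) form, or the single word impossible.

move(3), turn(left)

key: order matters: swapping move(3) and turn(left) lands elsewhere
start: x=3 y=2 heading=south
step 1 (move(3)): x=3 y=0 heading=south
step 2 (turn(left)): x=3 y=0 heading=east
all 25 alternatives checked — unique.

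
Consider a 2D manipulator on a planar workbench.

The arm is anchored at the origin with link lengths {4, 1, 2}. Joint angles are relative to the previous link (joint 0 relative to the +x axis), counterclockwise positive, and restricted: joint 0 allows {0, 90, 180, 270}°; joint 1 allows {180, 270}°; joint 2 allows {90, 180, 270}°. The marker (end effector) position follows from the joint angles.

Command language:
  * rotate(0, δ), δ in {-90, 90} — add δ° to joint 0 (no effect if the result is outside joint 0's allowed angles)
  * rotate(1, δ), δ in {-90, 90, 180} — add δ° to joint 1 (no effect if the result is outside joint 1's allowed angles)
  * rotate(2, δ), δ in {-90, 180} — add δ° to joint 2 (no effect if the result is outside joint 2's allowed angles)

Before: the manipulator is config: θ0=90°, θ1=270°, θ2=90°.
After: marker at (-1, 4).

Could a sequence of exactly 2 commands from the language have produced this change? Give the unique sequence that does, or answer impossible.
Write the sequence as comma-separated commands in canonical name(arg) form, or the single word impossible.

rotate(2, 180), rotate(2, -90)

key: order matters: swapping rotate(2, 180) and rotate(2, -90) lands elsewhere
t0: config: θ0=90°, θ1=270°, θ2=90°
step 1 (rotate(2, 180)): config: θ0=90°, θ1=270°, θ2=270°
step 2 (rotate(2, -90)): config: θ0=90°, θ1=270°, θ2=180°
no rival 2-sequence matches.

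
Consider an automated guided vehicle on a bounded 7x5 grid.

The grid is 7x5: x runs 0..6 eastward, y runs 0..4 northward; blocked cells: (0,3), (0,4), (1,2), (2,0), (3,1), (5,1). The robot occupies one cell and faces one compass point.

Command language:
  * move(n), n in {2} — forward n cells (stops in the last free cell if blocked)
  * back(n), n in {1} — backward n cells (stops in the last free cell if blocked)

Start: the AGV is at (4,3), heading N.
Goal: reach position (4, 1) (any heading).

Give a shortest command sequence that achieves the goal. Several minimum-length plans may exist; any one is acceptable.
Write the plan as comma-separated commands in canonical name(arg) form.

begin: at (4,3), heading N
[1] after back(1): at (4,2), heading N
[2] after back(1): at (4,1), heading N
shorter routes all fall short; 2 is best.

back(1), back(1)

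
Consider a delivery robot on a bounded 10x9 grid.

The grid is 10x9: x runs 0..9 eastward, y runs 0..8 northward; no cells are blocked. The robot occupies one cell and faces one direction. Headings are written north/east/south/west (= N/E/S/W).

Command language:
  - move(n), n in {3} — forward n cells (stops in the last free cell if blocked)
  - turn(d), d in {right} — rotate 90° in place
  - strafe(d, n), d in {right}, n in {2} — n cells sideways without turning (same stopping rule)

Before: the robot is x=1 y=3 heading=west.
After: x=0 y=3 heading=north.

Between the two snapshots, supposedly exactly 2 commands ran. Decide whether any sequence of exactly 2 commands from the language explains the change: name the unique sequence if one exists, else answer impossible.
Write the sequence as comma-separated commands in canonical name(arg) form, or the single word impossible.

move(3), turn(right)

key: cell and facing (now N) both changed — the 2 commands mix motion and turning
t0: x=1 y=3 heading=west
[1] after move(3): x=0 y=3 heading=west
[2] after turn(right): x=0 y=3 heading=north
uniquely the one of 9 2-step routes that fits.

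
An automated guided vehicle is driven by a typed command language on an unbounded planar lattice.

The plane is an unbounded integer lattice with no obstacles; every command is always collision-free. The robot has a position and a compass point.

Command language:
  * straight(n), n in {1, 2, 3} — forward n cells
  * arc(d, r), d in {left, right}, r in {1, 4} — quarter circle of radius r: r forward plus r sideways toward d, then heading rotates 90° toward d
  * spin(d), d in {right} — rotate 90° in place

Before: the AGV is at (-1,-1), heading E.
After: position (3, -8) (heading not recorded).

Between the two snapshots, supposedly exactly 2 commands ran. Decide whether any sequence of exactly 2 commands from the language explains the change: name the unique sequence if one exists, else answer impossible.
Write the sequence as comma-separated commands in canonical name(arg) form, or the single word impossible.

arc(right, 4), straight(3)

key: running straight(3) before arc(right, 4) would end elsewhere — order is forced
start: at (-1,-1), heading E
t=1 arc(right, 4) ⇒ at (3,-5), heading S
t=2 straight(3) ⇒ at (3,-8), heading S
uniquely the one of 64 2-step routes that fits.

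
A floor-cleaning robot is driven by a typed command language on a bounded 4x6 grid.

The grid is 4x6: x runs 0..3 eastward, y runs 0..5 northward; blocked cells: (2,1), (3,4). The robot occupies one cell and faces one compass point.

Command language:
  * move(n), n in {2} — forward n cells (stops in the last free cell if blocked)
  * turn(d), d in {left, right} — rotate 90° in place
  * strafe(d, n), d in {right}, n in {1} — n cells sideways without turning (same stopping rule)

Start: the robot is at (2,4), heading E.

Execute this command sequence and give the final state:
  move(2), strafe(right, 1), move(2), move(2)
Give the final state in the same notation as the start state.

at (3,3), heading E

start: at (2,4), heading E
[1] after move(2): at (2,4), heading E
[2] after strafe(right, 1): at (2,3), heading E
[3] after move(2): at (3,3), heading E
[4] after move(2): at (3,3), heading E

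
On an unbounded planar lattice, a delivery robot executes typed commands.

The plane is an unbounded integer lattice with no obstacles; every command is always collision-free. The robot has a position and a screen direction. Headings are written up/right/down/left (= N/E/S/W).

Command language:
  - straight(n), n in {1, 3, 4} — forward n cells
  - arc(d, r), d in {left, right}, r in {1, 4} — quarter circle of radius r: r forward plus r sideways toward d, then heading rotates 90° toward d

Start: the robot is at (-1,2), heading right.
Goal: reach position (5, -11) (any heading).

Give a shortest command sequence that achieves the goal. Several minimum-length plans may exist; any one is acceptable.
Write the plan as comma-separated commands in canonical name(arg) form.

begin: at (-1,2), heading right
[1] after straight(3): at (2,2), heading right
[2] after arc(right, 4): at (6,-2), heading down
[3] after arc(right, 1): at (5,-3), heading left
[4] after arc(left, 4): at (1,-7), heading down
[5] after arc(left, 4): at (5,-11), heading right
minimal: 5 command(s), checked below 5.

straight(3), arc(right, 4), arc(right, 1), arc(left, 4), arc(left, 4)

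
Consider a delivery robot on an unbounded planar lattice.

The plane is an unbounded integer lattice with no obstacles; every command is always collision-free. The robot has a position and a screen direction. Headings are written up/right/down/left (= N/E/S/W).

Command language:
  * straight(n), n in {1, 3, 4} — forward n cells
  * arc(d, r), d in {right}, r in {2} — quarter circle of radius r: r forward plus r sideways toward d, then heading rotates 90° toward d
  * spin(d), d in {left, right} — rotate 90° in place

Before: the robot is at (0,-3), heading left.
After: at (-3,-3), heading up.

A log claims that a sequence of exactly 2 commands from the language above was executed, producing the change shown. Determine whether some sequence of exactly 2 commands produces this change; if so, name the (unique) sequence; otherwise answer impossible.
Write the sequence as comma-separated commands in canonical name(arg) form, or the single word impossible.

straight(3), spin(right)

key: position moved to (-3,-3) AND the heading swung to N — translation plus rotation needed
t0: at (0,-3), heading left
1. straight(3) → at (-3,-3), heading left
2. spin(right) → at (-3,-3), heading up
uniquely the one of 36 2-step routes that fits.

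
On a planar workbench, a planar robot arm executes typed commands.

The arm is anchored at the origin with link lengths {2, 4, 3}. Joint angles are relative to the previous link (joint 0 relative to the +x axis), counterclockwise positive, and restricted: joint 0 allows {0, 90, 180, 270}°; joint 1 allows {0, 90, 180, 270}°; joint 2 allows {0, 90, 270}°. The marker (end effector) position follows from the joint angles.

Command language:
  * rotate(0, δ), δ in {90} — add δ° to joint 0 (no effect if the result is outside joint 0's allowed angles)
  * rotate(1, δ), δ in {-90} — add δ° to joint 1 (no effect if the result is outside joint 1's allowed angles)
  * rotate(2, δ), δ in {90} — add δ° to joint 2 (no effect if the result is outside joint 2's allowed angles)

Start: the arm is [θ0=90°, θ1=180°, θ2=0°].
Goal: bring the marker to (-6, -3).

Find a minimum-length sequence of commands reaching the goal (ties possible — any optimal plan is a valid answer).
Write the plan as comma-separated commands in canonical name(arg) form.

rotate(0, 90), rotate(2, 90), rotate(1, -90), rotate(1, -90)

initial: [θ0=90°, θ1=180°, θ2=0°]
[1] after rotate(0, 90): [θ0=180°, θ1=180°, θ2=0°]
[2] after rotate(2, 90): [θ0=180°, θ1=180°, θ2=90°]
[3] after rotate(1, -90): [θ0=180°, θ1=90°, θ2=90°]
[4] after rotate(1, -90): [θ0=180°, θ1=0°, θ2=90°]
minimal: 4 command(s), checked below 4.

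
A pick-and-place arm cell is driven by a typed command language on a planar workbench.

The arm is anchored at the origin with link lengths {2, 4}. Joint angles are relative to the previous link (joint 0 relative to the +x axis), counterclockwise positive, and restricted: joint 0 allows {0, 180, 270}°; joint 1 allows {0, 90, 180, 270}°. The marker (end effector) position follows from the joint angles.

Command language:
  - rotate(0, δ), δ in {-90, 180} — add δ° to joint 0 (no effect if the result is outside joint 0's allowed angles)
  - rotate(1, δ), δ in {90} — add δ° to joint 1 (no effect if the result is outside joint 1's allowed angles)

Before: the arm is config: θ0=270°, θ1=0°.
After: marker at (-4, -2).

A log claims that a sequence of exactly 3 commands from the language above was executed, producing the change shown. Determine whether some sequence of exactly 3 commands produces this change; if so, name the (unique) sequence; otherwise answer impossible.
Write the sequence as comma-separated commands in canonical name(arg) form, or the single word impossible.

rotate(1, 90), rotate(1, 90), rotate(1, 90)

t0: config: θ0=270°, θ1=0°
1. rotate(1, 90) → config: θ0=270°, θ1=90°
2. rotate(1, 90) → config: θ0=270°, θ1=180°
3. rotate(1, 90) → config: θ0=270°, θ1=270°
no rival 3-sequence matches.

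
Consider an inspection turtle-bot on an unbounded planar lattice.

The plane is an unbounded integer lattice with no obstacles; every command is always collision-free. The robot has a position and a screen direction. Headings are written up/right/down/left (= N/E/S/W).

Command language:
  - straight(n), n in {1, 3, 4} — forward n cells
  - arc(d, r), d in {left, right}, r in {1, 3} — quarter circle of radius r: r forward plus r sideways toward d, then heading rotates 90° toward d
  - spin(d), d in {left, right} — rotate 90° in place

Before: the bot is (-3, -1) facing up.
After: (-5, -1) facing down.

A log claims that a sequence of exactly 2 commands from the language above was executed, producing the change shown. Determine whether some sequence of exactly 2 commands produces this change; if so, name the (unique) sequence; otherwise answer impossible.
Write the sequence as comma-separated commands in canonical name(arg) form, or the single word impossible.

arc(left, 1), arc(left, 1)

key: cell and facing (now S) both changed — the 2 commands mix motion and turning
begin: (-3, -1) facing up
1. arc(left, 1) → (-4, 0) facing left
2. arc(left, 1) → (-5, -1) facing down
all 81 alternatives checked — unique.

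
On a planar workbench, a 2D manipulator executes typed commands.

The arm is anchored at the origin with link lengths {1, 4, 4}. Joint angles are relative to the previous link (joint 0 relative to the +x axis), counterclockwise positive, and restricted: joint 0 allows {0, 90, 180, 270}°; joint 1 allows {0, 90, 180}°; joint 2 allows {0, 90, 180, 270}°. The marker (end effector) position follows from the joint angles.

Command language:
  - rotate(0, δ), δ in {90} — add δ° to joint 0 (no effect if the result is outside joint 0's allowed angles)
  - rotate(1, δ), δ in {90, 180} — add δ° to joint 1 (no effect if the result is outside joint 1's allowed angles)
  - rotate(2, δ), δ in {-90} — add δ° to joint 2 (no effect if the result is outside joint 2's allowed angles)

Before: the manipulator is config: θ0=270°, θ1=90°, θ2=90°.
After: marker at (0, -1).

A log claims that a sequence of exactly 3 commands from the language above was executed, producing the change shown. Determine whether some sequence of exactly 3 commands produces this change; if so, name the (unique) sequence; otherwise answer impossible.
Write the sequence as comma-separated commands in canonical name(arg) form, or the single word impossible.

rotate(2, -90), rotate(2, -90), rotate(2, -90)

begin: config: θ0=270°, θ1=90°, θ2=90°
step 1 (rotate(2, -90)): config: θ0=270°, θ1=90°, θ2=0°
step 2 (rotate(2, -90)): config: θ0=270°, θ1=90°, θ2=270°
step 3 (rotate(2, -90)): config: θ0=270°, θ1=90°, θ2=180°
uniquely the one of 64 3-step routes that fits.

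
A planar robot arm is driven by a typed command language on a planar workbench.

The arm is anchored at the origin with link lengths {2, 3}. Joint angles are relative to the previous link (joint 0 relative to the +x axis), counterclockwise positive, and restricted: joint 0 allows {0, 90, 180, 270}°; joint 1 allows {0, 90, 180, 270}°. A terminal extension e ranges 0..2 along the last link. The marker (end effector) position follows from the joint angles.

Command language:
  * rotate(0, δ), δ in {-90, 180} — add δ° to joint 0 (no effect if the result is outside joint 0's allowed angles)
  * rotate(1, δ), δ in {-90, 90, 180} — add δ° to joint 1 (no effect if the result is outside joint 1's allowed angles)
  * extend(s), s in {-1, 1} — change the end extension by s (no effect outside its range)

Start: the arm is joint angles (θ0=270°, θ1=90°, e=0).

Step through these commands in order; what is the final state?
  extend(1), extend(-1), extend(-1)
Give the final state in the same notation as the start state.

begin: joint angles (θ0=270°, θ1=90°, e=0)
[1] after extend(1): joint angles (θ0=270°, θ1=90°, e=1)
[2] after extend(-1): joint angles (θ0=270°, θ1=90°, e=0)
[3] after extend(-1): joint angles (θ0=270°, θ1=90°, e=0)

joint angles (θ0=270°, θ1=90°, e=0)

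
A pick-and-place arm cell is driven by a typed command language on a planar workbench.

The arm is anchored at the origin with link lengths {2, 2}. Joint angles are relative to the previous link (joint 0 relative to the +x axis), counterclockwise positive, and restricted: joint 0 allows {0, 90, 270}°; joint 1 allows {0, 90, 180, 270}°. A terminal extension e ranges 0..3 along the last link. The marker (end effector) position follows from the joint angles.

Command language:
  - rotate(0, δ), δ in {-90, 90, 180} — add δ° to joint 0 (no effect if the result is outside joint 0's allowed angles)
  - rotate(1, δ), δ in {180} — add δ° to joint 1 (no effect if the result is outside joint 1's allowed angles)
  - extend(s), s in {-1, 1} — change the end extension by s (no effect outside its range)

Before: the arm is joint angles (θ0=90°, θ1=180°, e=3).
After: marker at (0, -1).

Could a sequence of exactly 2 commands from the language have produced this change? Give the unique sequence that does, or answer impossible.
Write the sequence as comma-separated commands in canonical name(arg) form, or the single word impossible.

extend(-1), extend(-1)

begin: joint angles (θ0=90°, θ1=180°, e=3)
1. extend(-1) → joint angles (θ0=90°, θ1=180°, e=2)
2. extend(-1) → joint angles (θ0=90°, θ1=180°, e=1)
no other 2-command option fits: unique.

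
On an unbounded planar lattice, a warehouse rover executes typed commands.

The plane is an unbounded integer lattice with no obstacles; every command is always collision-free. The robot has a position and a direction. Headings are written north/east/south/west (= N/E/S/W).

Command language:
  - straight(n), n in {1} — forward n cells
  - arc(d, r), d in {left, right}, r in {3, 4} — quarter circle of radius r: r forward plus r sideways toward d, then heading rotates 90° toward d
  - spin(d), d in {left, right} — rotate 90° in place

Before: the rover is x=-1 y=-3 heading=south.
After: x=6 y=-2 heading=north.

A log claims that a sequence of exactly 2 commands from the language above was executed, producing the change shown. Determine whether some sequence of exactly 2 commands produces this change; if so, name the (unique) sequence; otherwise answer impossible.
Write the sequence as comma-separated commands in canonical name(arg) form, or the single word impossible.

key: running arc(left, 4) before arc(left, 3) would end elsewhere — order is forced
initial: x=-1 y=-3 heading=south
t=1 arc(left, 3) ⇒ x=2 y=-6 heading=east
t=2 arc(left, 4) ⇒ x=6 y=-2 heading=north
no rival 2-sequence matches.

arc(left, 3), arc(left, 4)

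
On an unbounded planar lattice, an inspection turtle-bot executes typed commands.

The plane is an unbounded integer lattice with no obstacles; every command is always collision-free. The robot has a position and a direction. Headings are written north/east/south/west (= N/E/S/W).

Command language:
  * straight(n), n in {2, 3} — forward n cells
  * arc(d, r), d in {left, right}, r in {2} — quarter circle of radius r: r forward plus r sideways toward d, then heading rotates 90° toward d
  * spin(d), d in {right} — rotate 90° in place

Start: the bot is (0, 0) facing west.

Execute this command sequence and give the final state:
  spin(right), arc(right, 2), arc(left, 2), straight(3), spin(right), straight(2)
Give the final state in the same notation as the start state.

(6, 7) facing east

from: (0, 0) facing west
1. spin(right) → (0, 0) facing north
2. arc(right, 2) → (2, 2) facing east
3. arc(left, 2) → (4, 4) facing north
4. straight(3) → (4, 7) facing north
5. spin(right) → (4, 7) facing east
6. straight(2) → (6, 7) facing east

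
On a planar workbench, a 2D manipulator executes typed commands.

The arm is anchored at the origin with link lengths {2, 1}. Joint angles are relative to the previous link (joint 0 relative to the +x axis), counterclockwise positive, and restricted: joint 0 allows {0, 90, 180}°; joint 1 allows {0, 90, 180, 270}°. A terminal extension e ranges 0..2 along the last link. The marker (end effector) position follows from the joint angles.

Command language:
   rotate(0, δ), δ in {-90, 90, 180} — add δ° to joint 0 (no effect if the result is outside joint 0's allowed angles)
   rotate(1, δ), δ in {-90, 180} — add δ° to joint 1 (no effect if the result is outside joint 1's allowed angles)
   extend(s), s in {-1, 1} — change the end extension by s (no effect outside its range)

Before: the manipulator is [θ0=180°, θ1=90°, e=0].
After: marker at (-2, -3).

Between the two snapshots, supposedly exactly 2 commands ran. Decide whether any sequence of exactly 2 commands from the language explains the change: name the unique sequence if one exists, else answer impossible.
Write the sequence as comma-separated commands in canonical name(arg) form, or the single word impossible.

extend(1), extend(1)

from: [θ0=180°, θ1=90°, e=0]
[1] after extend(1): [θ0=180°, θ1=90°, e=1]
[2] after extend(1): [θ0=180°, θ1=90°, e=2]
uniquely the one of 49 2-step routes that fits.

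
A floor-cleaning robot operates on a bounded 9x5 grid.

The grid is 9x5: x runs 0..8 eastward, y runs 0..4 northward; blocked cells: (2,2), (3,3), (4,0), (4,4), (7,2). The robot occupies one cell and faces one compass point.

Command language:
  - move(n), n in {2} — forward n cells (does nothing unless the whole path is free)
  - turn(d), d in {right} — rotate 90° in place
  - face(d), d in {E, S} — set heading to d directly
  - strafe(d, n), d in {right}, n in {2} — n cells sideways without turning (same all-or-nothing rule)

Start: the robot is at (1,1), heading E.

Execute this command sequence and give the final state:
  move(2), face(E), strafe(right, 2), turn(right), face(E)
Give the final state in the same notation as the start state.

from: at (1,1), heading E
step 1 (move(2)): at (3,1), heading E
step 2 (face(E)): at (3,1), heading E
step 3 (strafe(right, 2)): at (3,1), heading E
step 4 (turn(right)): at (3,1), heading S
step 5 (face(E)): at (3,1), heading E

at (3,1), heading E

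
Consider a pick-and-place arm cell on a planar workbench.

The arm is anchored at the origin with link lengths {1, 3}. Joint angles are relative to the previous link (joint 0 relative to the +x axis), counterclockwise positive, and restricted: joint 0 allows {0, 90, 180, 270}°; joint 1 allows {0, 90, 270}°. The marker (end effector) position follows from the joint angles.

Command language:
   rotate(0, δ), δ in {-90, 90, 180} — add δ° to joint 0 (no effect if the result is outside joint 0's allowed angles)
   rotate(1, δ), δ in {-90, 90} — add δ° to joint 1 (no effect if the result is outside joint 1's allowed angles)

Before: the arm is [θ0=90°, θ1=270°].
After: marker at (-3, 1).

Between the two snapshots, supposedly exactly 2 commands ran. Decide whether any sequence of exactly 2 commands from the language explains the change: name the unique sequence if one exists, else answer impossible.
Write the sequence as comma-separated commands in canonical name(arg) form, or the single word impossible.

start: [θ0=90°, θ1=270°]
t=1 rotate(1, 90) ⇒ [θ0=90°, θ1=0°]
t=2 rotate(1, 90) ⇒ [θ0=90°, θ1=90°]
no other 2-command option fits: unique.

rotate(1, 90), rotate(1, 90)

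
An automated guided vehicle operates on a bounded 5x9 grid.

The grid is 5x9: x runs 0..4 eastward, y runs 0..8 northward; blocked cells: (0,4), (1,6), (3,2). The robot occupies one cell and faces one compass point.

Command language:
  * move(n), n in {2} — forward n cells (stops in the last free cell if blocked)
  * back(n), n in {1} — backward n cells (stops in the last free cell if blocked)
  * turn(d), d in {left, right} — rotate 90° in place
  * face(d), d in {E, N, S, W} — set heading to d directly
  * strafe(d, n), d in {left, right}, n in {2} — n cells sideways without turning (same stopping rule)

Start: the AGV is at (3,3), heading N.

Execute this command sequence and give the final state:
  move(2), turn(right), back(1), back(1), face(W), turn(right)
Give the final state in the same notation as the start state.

at (1,5), heading N

initial: at (3,3), heading N
step 1 (move(2)): at (3,5), heading N
step 2 (turn(right)): at (3,5), heading E
step 3 (back(1)): at (2,5), heading E
step 4 (back(1)): at (1,5), heading E
step 5 (face(W)): at (1,5), heading W
step 6 (turn(right)): at (1,5), heading N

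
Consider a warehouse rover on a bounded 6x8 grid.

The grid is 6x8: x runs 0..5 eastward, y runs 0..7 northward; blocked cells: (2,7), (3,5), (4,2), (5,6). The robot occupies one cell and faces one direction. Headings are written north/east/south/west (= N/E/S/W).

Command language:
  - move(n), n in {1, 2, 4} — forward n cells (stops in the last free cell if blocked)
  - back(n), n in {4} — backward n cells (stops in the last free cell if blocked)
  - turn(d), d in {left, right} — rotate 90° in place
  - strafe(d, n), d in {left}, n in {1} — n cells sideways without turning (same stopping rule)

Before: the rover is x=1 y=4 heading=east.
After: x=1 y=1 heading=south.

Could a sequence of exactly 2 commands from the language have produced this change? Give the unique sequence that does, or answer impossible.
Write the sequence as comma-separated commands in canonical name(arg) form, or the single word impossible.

all 49 sequences checked — none match.

impossible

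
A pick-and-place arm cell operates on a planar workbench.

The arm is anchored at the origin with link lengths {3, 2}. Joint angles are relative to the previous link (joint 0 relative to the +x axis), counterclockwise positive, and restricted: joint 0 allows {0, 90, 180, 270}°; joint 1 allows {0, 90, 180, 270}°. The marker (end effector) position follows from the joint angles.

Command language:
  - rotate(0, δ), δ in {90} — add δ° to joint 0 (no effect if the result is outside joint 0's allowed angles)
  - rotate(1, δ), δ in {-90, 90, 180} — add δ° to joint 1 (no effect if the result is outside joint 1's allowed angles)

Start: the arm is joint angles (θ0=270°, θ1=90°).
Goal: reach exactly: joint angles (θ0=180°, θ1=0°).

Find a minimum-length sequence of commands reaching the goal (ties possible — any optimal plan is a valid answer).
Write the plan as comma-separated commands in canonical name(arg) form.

start: joint angles (θ0=270°, θ1=90°)
[1] after rotate(0, 90): joint angles (θ0=0°, θ1=90°)
[2] after rotate(0, 90): joint angles (θ0=90°, θ1=90°)
[3] after rotate(0, 90): joint angles (θ0=180°, θ1=90°)
[4] after rotate(1, -90): joint angles (θ0=180°, θ1=0°)
nothing shorter than 4 reaches the goal.

rotate(0, 90), rotate(0, 90), rotate(0, 90), rotate(1, -90)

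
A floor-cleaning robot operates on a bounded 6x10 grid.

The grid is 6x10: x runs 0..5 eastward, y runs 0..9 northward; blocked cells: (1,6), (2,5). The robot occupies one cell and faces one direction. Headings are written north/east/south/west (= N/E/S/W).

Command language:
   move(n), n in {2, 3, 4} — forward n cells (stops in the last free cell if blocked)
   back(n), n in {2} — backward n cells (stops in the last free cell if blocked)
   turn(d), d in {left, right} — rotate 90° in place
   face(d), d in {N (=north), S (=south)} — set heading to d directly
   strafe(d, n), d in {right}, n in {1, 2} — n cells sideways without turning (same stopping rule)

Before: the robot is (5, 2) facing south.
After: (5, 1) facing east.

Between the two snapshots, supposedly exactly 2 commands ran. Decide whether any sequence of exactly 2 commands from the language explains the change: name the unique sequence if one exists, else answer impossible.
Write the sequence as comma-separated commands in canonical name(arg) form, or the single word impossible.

key: cell and facing (now E) both changed — the 2 commands mix motion and turning
initial: (5, 2) facing south
t=1 turn(left) ⇒ (5, 2) facing east
t=2 strafe(right, 1) ⇒ (5, 1) facing east
uniquely the one of 100 2-step routes that fits.

turn(left), strafe(right, 1)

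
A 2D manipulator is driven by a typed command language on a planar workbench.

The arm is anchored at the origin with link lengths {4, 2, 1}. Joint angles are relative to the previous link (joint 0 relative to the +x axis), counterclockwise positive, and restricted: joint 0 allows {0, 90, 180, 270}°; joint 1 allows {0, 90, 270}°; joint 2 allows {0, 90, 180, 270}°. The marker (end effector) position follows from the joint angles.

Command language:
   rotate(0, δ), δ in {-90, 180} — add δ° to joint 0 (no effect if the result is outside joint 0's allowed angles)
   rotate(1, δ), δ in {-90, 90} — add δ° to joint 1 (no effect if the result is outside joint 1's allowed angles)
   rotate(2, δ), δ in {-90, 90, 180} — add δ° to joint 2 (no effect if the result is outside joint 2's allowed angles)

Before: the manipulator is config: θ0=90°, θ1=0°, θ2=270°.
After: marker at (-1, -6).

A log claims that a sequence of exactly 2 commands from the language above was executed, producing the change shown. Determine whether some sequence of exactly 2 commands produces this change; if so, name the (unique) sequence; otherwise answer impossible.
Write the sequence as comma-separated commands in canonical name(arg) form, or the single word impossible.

begin: config: θ0=90°, θ1=0°, θ2=270°
1. rotate(0, -90) → config: θ0=0°, θ1=0°, θ2=270°
2. rotate(0, -90) → config: θ0=270°, θ1=0°, θ2=270°
no other 2-command option fits: unique.

rotate(0, -90), rotate(0, -90)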